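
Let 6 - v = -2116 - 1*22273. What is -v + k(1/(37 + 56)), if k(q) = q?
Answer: -2268734/93 ≈ -24395.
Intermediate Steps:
v = 24395 (v = 6 - (-2116 - 1*22273) = 6 - (-2116 - 22273) = 6 - 1*(-24389) = 6 + 24389 = 24395)
-v + k(1/(37 + 56)) = -1*24395 + 1/(37 + 56) = -24395 + 1/93 = -2268734/93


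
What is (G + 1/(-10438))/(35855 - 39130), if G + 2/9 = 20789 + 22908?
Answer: -4104962689/307660050 ≈ -13.343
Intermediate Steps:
G = 393271/9 (G = -2/9 + (20789 + 22908) = -2/9 + 43697 = 393271/9 ≈ 43697.)
(G + 1/(-10438))/(35855 - 39130) = (393271/9 + 1/(-10438))/(35855 - 39130) = (393271/9 - 1/10438)/(-3275) = (4104962689/93942)*(-1/3275) = -4104962689/307660050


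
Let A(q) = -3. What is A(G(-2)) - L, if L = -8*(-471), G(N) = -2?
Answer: -3771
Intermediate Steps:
L = 3768
A(G(-2)) - L = -3 - 1*3768 = -3 - 3768 = -3771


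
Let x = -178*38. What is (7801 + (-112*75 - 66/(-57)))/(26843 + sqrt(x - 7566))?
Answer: -304909637/13690658601 + 11359*I*sqrt(14330)/13690658601 ≈ -0.022271 + 9.9321e-5*I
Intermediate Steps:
x = -6764
(7801 + (-112*75 - 66/(-57)))/(26843 + sqrt(x - 7566)) = (7801 + (-112*75 - 66/(-57)))/(26843 + sqrt(-6764 - 7566)) = (7801 + (-8400 - 66*(-1/57)))/(26843 + sqrt(-14330)) = (7801 + (-8400 + 22/19))/(26843 + I*sqrt(14330)) = (7801 - 159578/19)/(26843 + I*sqrt(14330)) = -11359/(19*(26843 + I*sqrt(14330)))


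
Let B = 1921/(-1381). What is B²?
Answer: 3690241/1907161 ≈ 1.9349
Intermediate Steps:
B = -1921/1381 (B = 1921*(-1/1381) = -1921/1381 ≈ -1.3910)
B² = (-1921/1381)² = 3690241/1907161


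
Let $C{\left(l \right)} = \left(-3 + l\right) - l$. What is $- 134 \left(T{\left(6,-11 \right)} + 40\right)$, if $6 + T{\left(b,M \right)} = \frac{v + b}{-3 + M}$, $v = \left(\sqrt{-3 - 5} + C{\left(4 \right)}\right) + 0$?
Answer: $- \frac{31691}{7} + \frac{134 i \sqrt{2}}{7} \approx -4527.3 + 27.072 i$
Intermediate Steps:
$C{\left(l \right)} = -3$
$v = -3 + 2 i \sqrt{2}$ ($v = \left(\sqrt{-3 - 5} - 3\right) + 0 = \left(\sqrt{-8} - 3\right) + 0 = \left(2 i \sqrt{2} - 3\right) + 0 = \left(-3 + 2 i \sqrt{2}\right) + 0 = -3 + 2 i \sqrt{2} \approx -3.0 + 2.8284 i$)
$T{\left(b,M \right)} = -6 + \frac{-3 + b + 2 i \sqrt{2}}{-3 + M}$ ($T{\left(b,M \right)} = -6 + \frac{\left(-3 + 2 i \sqrt{2}\right) + b}{-3 + M} = -6 + \frac{-3 + b + 2 i \sqrt{2}}{-3 + M}$)
$- 134 \left(T{\left(6,-11 \right)} + 40\right) = - 134 \left(\frac{15 + 6 - -66 + 2 i \sqrt{2}}{-3 - 11} + 40\right) = - 134 \left(\frac{15 + 6 + 66 + 2 i \sqrt{2}}{-14} + 40\right) = - 134 \left(- \frac{87 + 2 i \sqrt{2}}{14} + 40\right) = - 134 \left(\left(- \frac{87}{14} - \frac{i \sqrt{2}}{7}\right) + 40\right) = - 134 \left(\frac{473}{14} - \frac{i \sqrt{2}}{7}\right) = - \frac{31691}{7} + \frac{134 i \sqrt{2}}{7}$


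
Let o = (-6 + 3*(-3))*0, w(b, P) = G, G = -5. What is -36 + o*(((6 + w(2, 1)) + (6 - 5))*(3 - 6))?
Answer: -36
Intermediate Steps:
w(b, P) = -5
o = 0 (o = (-6 - 9)*0 = -15*0 = 0)
-36 + o*(((6 + w(2, 1)) + (6 - 5))*(3 - 6)) = -36 + 0*(((6 - 5) + (6 - 5))*(3 - 6)) = -36 + 0*((1 + 1)*(-3)) = -36 + 0*(2*(-3)) = -36 + 0*(-6) = -36 + 0 = -36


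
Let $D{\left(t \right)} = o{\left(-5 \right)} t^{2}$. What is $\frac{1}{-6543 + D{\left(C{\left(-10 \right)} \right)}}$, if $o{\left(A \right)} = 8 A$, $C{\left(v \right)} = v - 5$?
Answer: $- \frac{1}{15543} \approx -6.4338 \cdot 10^{-5}$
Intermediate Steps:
$C{\left(v \right)} = -5 + v$
$D{\left(t \right)} = - 40 t^{2}$ ($D{\left(t \right)} = 8 \left(-5\right) t^{2} = - 40 t^{2}$)
$\frac{1}{-6543 + D{\left(C{\left(-10 \right)} \right)}} = \frac{1}{-6543 - 40 \left(-5 - 10\right)^{2}} = \frac{1}{-6543 - 40 \left(-15\right)^{2}} = \frac{1}{-6543 - 9000} = \frac{1}{-15543} = - \frac{1}{15543}$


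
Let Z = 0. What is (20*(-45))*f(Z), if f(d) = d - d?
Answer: 0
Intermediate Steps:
f(d) = 0
(20*(-45))*f(Z) = (20*(-45))*0 = -900*0 = 0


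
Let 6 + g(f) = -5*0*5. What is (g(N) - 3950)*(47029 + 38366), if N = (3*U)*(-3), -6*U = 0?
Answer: -337822620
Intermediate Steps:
U = 0 (U = -⅙*0 = 0)
N = 0 (N = (3*0)*(-3) = 0*(-3) = 0)
g(f) = -6 (g(f) = -6 - 5*0*5 = -6 + 0*5 = -6 + 0 = -6)
(g(N) - 3950)*(47029 + 38366) = (-6 - 3950)*(47029 + 38366) = -3956*85395 = -337822620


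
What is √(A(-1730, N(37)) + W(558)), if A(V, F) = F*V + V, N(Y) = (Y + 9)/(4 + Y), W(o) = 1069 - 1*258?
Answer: I*√4807619/41 ≈ 53.479*I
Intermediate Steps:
W(o) = 811 (W(o) = 1069 - 258 = 811)
N(Y) = (9 + Y)/(4 + Y)
A(V, F) = V + F*V
√(A(-1730, N(37)) + W(558)) = √(-1730*(1 + (9 + 37)/(4 + 37)) + 811) = √(-1730*(1 + 46/41) + 811) = √(-1730*87/41 + 811) = √(-150510/41 + 811) = √(-117259/41) = I*√4807619/41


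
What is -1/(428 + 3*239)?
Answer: -1/1145 ≈ -0.00087336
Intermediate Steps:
-1/(428 + 3*239) = -1/(428 + 717) = -1/1145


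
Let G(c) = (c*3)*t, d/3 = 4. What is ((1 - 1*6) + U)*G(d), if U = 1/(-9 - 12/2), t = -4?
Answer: 3648/5 ≈ 729.60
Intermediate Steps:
d = 12 (d = 3*4 = 12)
U = -1/15 (U = 1/(-9 - 12/2) = 1/(-9 - 2*3) = 1/(-9 - 6) = 1/(-15) = -1/15 ≈ -0.066667)
G(c) = -12*c (G(c) = (c*3)*(-4) = (3*c)*(-4) = -12*c)
((1 - 1*6) + U)*G(d) = ((1 - 1*6) - 1/15)*(-12*12) = ((1 - 6) - 1/15)*(-144) = (-5 - 1/15)*(-144) = -76/15*(-144) = 3648/5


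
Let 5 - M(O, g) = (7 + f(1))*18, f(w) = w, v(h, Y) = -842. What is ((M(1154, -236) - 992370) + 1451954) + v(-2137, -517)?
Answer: 458603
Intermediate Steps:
M(O, g) = -139 (M(O, g) = 5 - (7 + 1)*18 = 5 - 8*18 = 5 - 1*144 = 5 - 144 = -139)
((M(1154, -236) - 992370) + 1451954) + v(-2137, -517) = ((-139 - 992370) + 1451954) - 842 = (-992509 + 1451954) - 842 = 459445 - 842 = 458603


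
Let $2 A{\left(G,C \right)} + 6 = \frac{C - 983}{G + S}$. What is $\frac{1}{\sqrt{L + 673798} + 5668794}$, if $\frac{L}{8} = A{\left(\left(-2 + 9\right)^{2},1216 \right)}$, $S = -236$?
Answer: $\frac{530032239}{3004643513252363} - \frac{\sqrt{23561028722}}{6009287026504726} \approx 1.7638 \cdot 10^{-7}$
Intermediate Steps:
$A{\left(G,C \right)} = -3 + \frac{-983 + C}{2 \left(-236 + G\right)}$ ($A{\left(G,C \right)} = -3 + \frac{\left(C - 983\right) \frac{1}{G - 236}}{2} = -3 + \frac{\left(-983 + C\right) \frac{1}{-236 + G}}{2} = -3 + \frac{\frac{1}{-236 + G} \left(-983 + C\right)}{2} = -3 + \frac{-983 + C}{2 \left(-236 + G\right)}$)
$L = - \frac{5420}{187}$ ($L = 8 \frac{433 + 1216 - 6 \left(-2 + 9\right)^{2}}{2 \left(-236 + \left(-2 + 9\right)^{2}\right)} = 8 \frac{433 + 1216 - 6 \cdot 7^{2}}{2 \left(-236 + 7^{2}\right)} = 8 \frac{433 + 1216 - 294}{2 \left(-236 + 49\right)} = 8 \frac{433 + 1216 - 294}{2 \left(-187\right)} = 8 \cdot \frac{1}{2} \left(- \frac{1}{187}\right) 1355 = 8 \left(- \frac{1355}{374}\right) = - \frac{5420}{187} \approx -28.984$)
$\frac{1}{\sqrt{L + 673798} + 5668794} = \frac{1}{\sqrt{- \frac{5420}{187} + 673798} + 5668794} = \frac{1}{\sqrt{\frac{125994806}{187}} + 5668794} = \frac{1}{\frac{\sqrt{23561028722}}{187} + 5668794} = \frac{1}{5668794 + \frac{\sqrt{23561028722}}{187}}$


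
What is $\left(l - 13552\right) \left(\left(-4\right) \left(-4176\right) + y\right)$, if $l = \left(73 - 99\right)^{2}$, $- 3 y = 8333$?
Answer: $-179315468$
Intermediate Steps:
$y = - \frac{8333}{3}$ ($y = \left(- \frac{1}{3}\right) 8333 = - \frac{8333}{3} \approx -2777.7$)
$l = 676$ ($l = \left(-26\right)^{2} = 676$)
$\left(l - 13552\right) \left(\left(-4\right) \left(-4176\right) + y\right) = \left(676 - 13552\right) \left(\left(-4\right) \left(-4176\right) - \frac{8333}{3}\right) = - 12876 \left(16704 - \frac{8333}{3}\right) = \left(-12876\right) \frac{41779}{3} = -179315468$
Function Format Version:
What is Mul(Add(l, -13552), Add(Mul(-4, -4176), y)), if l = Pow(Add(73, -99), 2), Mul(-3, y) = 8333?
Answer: -179315468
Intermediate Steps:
y = Rational(-8333, 3) (y = Mul(Rational(-1, 3), 8333) = Rational(-8333, 3) ≈ -2777.7)
l = 676 (l = Pow(-26, 2) = 676)
Mul(Add(l, -13552), Add(Mul(-4, -4176), y)) = Mul(Add(676, -13552), Add(Mul(-4, -4176), Rational(-8333, 3))) = Mul(-12876, Add(16704, Rational(-8333, 3))) = Mul(-12876, Rational(41779, 3)) = -179315468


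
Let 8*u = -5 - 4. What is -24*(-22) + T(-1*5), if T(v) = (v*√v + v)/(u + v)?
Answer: 25912/49 + 40*I*√5/49 ≈ 528.82 + 1.8254*I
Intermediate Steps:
u = -9/8 (u = (-5 - 4)/8 = (⅛)*(-9) = -9/8 ≈ -1.1250)
T(v) = (v + v^(3/2))/(-9/8 + v) (T(v) = (v*√v + v)/(-9/8 + v) = (v^(3/2) + v)/(-9/8 + v) = (v + v^(3/2))/(-9/8 + v))
-24*(-22) + T(-1*5) = -24*(-22) + 8*(-1*5 + (-1*5)^(3/2))/(-9 + 8*(-1*5)) = 528 + 8*(-5 + (-5)^(3/2))/(-9 + 8*(-5)) = 528 + 8*(-5 - 5*I*√5)/(-9 - 40) = 528 + 8*(-5 - 5*I*√5)/(-49) = 528 + 8*(-1/49)*(-5 - 5*I*√5) = 528 + (40/49 + 40*I*√5/49) = 25912/49 + 40*I*√5/49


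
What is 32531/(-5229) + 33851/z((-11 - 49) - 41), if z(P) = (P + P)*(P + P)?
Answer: -1150388045/213364116 ≈ -5.3917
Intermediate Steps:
z(P) = 4*P**2 (z(P) = (2*P)*(2*P) = 4*P**2)
32531/(-5229) + 33851/z((-11 - 49) - 41) = 32531/(-5229) + 33851/((4*((-11 - 49) - 41)**2)) = 32531*(-1/5229) + 33851/((4*(-60 - 41)**2)) = -32531/5229 + 33851/((4*(-101)**2)) = -32531/5229 + 33851/((4*10201)) = -32531/5229 + 33851/40804 = -1150388045/213364116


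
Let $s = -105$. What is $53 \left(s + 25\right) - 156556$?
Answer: $-160796$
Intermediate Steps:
$53 \left(s + 25\right) - 156556 = 53 \left(-105 + 25\right) - 156556 = 53 \left(-80\right) - 156556 = -4240 - 156556 = -160796$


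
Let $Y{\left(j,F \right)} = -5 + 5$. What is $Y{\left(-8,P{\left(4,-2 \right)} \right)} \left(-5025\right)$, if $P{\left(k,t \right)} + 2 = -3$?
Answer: $0$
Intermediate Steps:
$P{\left(k,t \right)} = -5$ ($P{\left(k,t \right)} = -2 - 3 = -5$)
$Y{\left(j,F \right)} = 0$
$Y{\left(-8,P{\left(4,-2 \right)} \right)} \left(-5025\right) = 0 \left(-5025\right) = 0$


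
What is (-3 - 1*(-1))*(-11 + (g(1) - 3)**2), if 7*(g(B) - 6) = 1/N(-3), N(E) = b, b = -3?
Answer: 2014/441 ≈ 4.5669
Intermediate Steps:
N(E) = -3
g(B) = 125/21 (g(B) = 6 + (1/7)/(-3) = 6 + (1/7)*(-1/3) = 6 - 1/21 = 125/21)
(-3 - 1*(-1))*(-11 + (g(1) - 3)**2) = (-3 - 1*(-1))*(-11 + (125/21 - 3)**2) = (-3 + 1)*(-11 + (62/21)**2) = -2*(-11 + 3844/441) = -2*(-1007/441) = 2014/441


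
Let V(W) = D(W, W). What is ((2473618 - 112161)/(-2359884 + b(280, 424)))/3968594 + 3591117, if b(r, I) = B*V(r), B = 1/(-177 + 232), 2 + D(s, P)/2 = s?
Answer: 264252844652702617391/73585139290288 ≈ 3.5911e+6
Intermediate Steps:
D(s, P) = -4 + 2*s
V(W) = -4 + 2*W
B = 1/55 ≈ 0.018182
b(r, I) = -4/55 + 2*r/55 (b(r, I) = (-4 + 2*r)/55 = -4/55 + 2*r/55)
((2473618 - 112161)/(-2359884 + b(280, 424)))/3968594 + 3591117 = ((2473618 - 112161)/(-2359884 + (-4/55 + (2/55)*280)))/3968594 + 3591117 = (2361457/(-2359884 + (-4/55 + 112/11)))*(1/3968594) + 3591117 = (2361457/(-2359884 + 556/55))*(1/3968594) + 3591117 = (2361457/(-129793064/55))*(1/3968594) + 3591117 = (2361457*(-55/129793064))*(1/3968594) + 3591117 = -129880135/129793064*1/3968594 + 3591117 = -18554305/73585139290288 + 3591117 = 264252844652702617391/73585139290288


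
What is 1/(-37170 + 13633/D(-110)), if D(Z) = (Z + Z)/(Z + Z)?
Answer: -1/23537 ≈ -4.2486e-5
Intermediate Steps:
D(Z) = 1 (D(Z) = (2*Z)/((2*Z)) = (2*Z)*(1/(2*Z)) = 1)
1/(-37170 + 13633/D(-110)) = 1/(-37170 + 13633/1) = 1/(-37170 + 13633*1) = 1/(-37170 + 13633) = 1/(-23537) = -1/23537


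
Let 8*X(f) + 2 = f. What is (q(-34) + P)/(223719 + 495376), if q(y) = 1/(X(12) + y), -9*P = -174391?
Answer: 4569037/169562601 ≈ 0.026946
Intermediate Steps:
P = 174391/9 (P = -⅑*(-174391) = 174391/9 ≈ 19377.)
X(f) = -¼ + f/8
q(y) = 1/(5/4 + y) (q(y) = 1/((-¼ + (⅛)*12) + y) = 1/((-¼ + 3/2) + y) = 1/(5/4 + y))
(q(-34) + P)/(223719 + 495376) = (4/(5 + 4*(-34)) + 174391/9)/(223719 + 495376) = (4/(5 - 136) + 174391/9)/719095 = (4/(-131) + 174391/9)*(1/719095) = (4*(-1/131) + 174391/9)*(1/719095) = (-4/131 + 174391/9)*(1/719095) = (22845185/1179)*(1/719095) = 4569037/169562601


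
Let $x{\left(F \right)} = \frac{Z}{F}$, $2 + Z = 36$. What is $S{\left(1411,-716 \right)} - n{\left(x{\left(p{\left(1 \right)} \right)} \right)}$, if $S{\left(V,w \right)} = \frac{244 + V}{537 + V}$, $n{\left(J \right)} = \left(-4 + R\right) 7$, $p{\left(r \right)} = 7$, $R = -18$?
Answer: $\frac{301647}{1948} \approx 154.85$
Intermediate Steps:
$Z = 34$ ($Z = -2 + 36 = 34$)
$x{\left(F \right)} = \frac{34}{F}$
$n{\left(J \right)} = -154$ ($n{\left(J \right)} = \left(-4 - 18\right) 7 = \left(-22\right) 7 = -154$)
$S{\left(V,w \right)} = \frac{244 + V}{537 + V}$
$S{\left(1411,-716 \right)} - n{\left(x{\left(p{\left(1 \right)} \right)} \right)} = \frac{244 + 1411}{537 + 1411} - -154 = \frac{1}{1948} \cdot 1655 + 154 = \frac{1655}{1948} + 154 = \frac{301647}{1948}$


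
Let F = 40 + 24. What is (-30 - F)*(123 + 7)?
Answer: -12220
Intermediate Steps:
F = 64
(-30 - F)*(123 + 7) = (-30 - 1*64)*(123 + 7) = (-30 - 64)*130 = -94*130 = -12220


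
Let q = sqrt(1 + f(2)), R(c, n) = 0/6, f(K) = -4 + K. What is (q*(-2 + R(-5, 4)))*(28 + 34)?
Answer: -124*I ≈ -124.0*I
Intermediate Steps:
R(c, n) = 0 (R(c, n) = 0*(1/6) = 0)
q = I (q = sqrt(1 + (-4 + 2)) = sqrt(1 - 2) = sqrt(-1) = I ≈ 1.0*I)
(q*(-2 + R(-5, 4)))*(28 + 34) = (I*(-2 + 0))*(28 + 34) = (I*(-2))*62 = -2*I*62 = -124*I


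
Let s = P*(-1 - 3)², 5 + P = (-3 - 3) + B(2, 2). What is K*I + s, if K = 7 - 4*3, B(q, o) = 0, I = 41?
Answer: -381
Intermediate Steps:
P = -11 (P = -5 + ((-3 - 3) + 0) = -5 + (-6 + 0) = -5 - 6 = -11)
s = -176 (s = -11*(-1 - 3)² = -11*(-4)² = -11*16 = -176)
K = -5 (K = 7 - 12 = -5)
K*I + s = -5*41 - 176 = -205 - 176 = -381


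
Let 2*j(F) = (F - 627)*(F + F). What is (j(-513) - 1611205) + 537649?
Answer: -488736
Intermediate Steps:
j(F) = F*(-627 + F) (j(F) = ((F - 627)*(F + F))/2 = ((-627 + F)*(2*F))/2 = (2*F*(-627 + F))/2 = F*(-627 + F))
(j(-513) - 1611205) + 537649 = (-513*(-627 - 513) - 1611205) + 537649 = (-513*(-1140) - 1611205) + 537649 = (584820 - 1611205) + 537649 = -1026385 + 537649 = -488736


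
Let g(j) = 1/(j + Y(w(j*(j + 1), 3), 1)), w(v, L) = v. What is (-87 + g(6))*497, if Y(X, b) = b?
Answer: -43168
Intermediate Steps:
g(j) = 1/(1 + j) (g(j) = 1/(j + 1) = 1/(1 + j))
(-87 + g(6))*497 = (-87 + 1/(1 + 6))*497 = (-87 + 1/7)*497 = -608/7*497 = -43168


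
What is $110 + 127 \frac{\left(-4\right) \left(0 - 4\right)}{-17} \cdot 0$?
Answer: $110$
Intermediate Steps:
$110 + 127 \frac{\left(-4\right) \left(0 - 4\right)}{-17} \cdot 0 = 110 + 127 \left(-4\right) \left(-4\right) \left(- \frac{1}{17}\right) 0 = 110 + 127 \cdot 16 \left(- \frac{1}{17}\right) 0 = 110 + 127 \left(\left(- \frac{16}{17}\right) 0\right) = 110 + 127 \cdot 0 = 110 + 0 = 110$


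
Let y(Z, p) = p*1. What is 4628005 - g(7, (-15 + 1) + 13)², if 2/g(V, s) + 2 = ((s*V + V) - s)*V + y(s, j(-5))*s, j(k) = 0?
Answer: 115700121/25 ≈ 4.6280e+6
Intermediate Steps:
y(Z, p) = p
g(V, s) = 2/(-2 + V*(V - s + V*s)) (g(V, s) = 2/(-2 + (((s*V + V) - s)*V + 0*s)) = 2/(-2 + (((V*s + V) - s)*V + 0)) = 2/(-2 + (((V + V*s) - s)*V + 0)) = 2/(-2 + ((V - s + V*s)*V + 0)) = 2/(-2 + (V*(V - s + V*s) + 0)) = 2/(-2 + V*(V - s + V*s)))
4628005 - g(7, (-15 + 1) + 13)² = 4628005 - (2/(-2 + 7² + ((-15 + 1) + 13)*7² - 1*7*((-15 + 1) + 13)))² = 4628005 - (2/(-2 + 49 + (-14 + 13)*49 - 1*7*(-14 + 13)))² = 4628005 - (2/(-2 + 49 - 1*49 - 1*7*(-1)))² = 4628005 - (2/(-2 + 49 - 49 + 7))² = 4628005 - (2/5)² = 4628005 - (2*(⅕))² = 4628005 - (⅖)² = 4628005 - 1*4/25 = 4628005 - 4/25 = 115700121/25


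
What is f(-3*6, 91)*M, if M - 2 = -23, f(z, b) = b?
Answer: -1911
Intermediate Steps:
M = -21 (M = 2 - 23 = -21)
f(-3*6, 91)*M = 91*(-21) = -1911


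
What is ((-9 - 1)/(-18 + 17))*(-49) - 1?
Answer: -491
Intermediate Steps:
((-9 - 1)/(-18 + 17))*(-49) - 1 = -10/(-1)*(-49) - 1 = -10*(-1)*(-49) - 1 = 10*(-49) - 1 = -490 - 1 = -491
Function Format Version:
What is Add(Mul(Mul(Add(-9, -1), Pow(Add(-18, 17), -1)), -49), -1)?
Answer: -491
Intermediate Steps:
Add(Mul(Mul(Add(-9, -1), Pow(Add(-18, 17), -1)), -49), -1) = Add(Mul(Mul(-10, Pow(-1, -1)), -49), -1) = Add(Mul(Mul(-10, -1), -49), -1) = Add(Mul(10, -49), -1) = Add(-490, -1) = -491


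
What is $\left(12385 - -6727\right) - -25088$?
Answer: $44200$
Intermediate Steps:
$\left(12385 - -6727\right) - -25088 = \left(12385 + 6727\right) + 25088 = 19112 + 25088 = 44200$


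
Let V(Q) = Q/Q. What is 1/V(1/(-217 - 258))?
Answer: 1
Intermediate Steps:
V(Q) = 1
1/V(1/(-217 - 258)) = 1/1 = 1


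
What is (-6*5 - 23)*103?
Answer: -5459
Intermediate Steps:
(-6*5 - 23)*103 = (-30 - 23)*103 = -53*103 = -5459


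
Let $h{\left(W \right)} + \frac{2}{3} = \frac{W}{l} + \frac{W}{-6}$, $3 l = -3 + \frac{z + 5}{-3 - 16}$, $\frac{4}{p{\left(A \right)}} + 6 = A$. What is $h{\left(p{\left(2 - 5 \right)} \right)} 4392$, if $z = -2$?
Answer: $- \frac{11224}{15} \approx -748.27$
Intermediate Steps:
$p{\left(A \right)} = \frac{4}{-6 + A}$
$l = - \frac{20}{19}$ ($l = \frac{-3 + \frac{-2 + 5}{-3 - 16}}{3} = \frac{-3 + \frac{3}{-3 - 16}}{3} = \frac{-3 + \frac{3}{-19}}{3} = \frac{-3 + 3 \left(- \frac{1}{19}\right)}{3} = \frac{-3 - \frac{3}{19}}{3} = \frac{1}{3} \left(- \frac{60}{19}\right) = - \frac{20}{19} \approx -1.0526$)
$h{\left(W \right)} = - \frac{2}{3} - \frac{67 W}{60}$ ($h{\left(W \right)} = - \frac{2}{3} + \left(\frac{W}{- \frac{20}{19}} + \frac{W}{-6}\right) = - \frac{2}{3} + \left(W \left(- \frac{19}{20}\right) + W \left(- \frac{1}{6}\right)\right) = - \frac{2}{3} - \frac{67 W}{60}$)
$h{\left(p{\left(2 - 5 \right)} \right)} 4392 = \left(- \frac{2}{3} - \frac{67 \frac{4}{-6 + \left(2 - 5\right)}}{60}\right) 4392 = \left(- \frac{2}{3} - \frac{67 \frac{4}{-6 - 3}}{60}\right) 4392 = \left(- \frac{2}{3} - \frac{67 \frac{4}{-9}}{60}\right) 4392 = \left(- \frac{2}{3} - \frac{67 \cdot 4 \left(- \frac{1}{9}\right)}{60}\right) 4392 = \left(- \frac{2}{3} - - \frac{67}{135}\right) 4392 = \left(- \frac{2}{3} + \frac{67}{135}\right) 4392 = \left(- \frac{23}{135}\right) 4392 = - \frac{11224}{15}$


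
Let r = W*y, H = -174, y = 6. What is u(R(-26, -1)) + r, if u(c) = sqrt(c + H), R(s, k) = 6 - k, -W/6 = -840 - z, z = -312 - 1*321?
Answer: 7452 + I*sqrt(167) ≈ 7452.0 + 12.923*I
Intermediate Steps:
z = -633 (z = -312 - 321 = -633)
W = 1242 (W = -6*(-840 - 1*(-633)) = -6*(-840 + 633) = -6*(-207) = 1242)
r = 7452 (r = 1242*6 = 7452)
u(c) = sqrt(-174 + c) (u(c) = sqrt(c - 174) = sqrt(-174 + c))
u(R(-26, -1)) + r = sqrt(-174 + (6 - 1*(-1))) + 7452 = sqrt(-174 + (6 + 1)) + 7452 = sqrt(-174 + 7) + 7452 = sqrt(-167) + 7452 = I*sqrt(167) + 7452 = 7452 + I*sqrt(167)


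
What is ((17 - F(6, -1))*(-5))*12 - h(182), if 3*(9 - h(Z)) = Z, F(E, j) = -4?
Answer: -3625/3 ≈ -1208.3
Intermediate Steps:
h(Z) = 9 - Z/3
((17 - F(6, -1))*(-5))*12 - h(182) = ((17 - 1*(-4))*(-5))*12 - (9 - ⅓*182) = ((17 + 4)*(-5))*12 - (9 - 182/3) = (21*(-5))*12 - 1*(-155/3) = -105*12 + 155/3 = -1260 + 155/3 = -3625/3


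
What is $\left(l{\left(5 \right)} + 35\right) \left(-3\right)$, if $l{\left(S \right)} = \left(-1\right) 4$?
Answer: $-93$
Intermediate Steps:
$l{\left(S \right)} = -4$
$\left(l{\left(5 \right)} + 35\right) \left(-3\right) = \left(-4 + 35\right) \left(-3\right) = 31 \left(-3\right) = -93$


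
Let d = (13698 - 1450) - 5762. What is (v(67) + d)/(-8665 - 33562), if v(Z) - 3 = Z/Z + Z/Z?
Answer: -6491/42227 ≈ -0.15372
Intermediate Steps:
v(Z) = 5 (v(Z) = 3 + (Z/Z + Z/Z) = 3 + (1 + 1) = 3 + 2 = 5)
d = 6486 (d = 12248 - 5762 = 6486)
(v(67) + d)/(-8665 - 33562) = (5 + 6486)/(-8665 - 33562) = 6491/(-42227) = 6491*(-1/42227) = -6491/42227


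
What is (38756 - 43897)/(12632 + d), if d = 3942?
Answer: -5141/16574 ≈ -0.31018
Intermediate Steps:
(38756 - 43897)/(12632 + d) = (38756 - 43897)/(12632 + 3942) = -5141/16574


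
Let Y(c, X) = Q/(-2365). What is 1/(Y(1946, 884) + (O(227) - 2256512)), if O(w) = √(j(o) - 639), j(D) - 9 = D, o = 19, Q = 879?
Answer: -12621181410035/28479852000255254556 - 5593225*I*√611/28479852000255254556 ≈ -4.4316e-7 - 4.8545e-12*I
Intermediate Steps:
j(D) = 9 + D
Y(c, X) = -879/2365 (Y(c, X) = 879/(-2365) = 879*(-1/2365) = -879/2365)
O(w) = I*√611 (O(w) = √((9 + 19) - 639) = √(28 - 639) = √(-611) = I*√611)
1/(Y(1946, 884) + (O(227) - 2256512)) = 1/(-879/2365 + (I*√611 - 2256512)) = 1/(-879/2365 + (-2256512 + I*√611)) = 1/(-5336651759/2365 + I*√611)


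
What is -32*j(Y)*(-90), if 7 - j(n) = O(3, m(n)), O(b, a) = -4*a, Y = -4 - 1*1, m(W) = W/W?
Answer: 31680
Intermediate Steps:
m(W) = 1
Y = -5 (Y = -4 - 1 = -5)
j(n) = 11 (j(n) = 7 - (-4) = 7 - 1*(-4) = 7 + 4 = 11)
-32*j(Y)*(-90) = -32*11*(-90) = -352*(-90) = 31680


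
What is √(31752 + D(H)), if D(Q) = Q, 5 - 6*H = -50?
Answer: √1143402/6 ≈ 178.22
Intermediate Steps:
H = 55/6 (H = ⅚ - ⅙*(-50) = ⅚ + 25/3 = 55/6 ≈ 9.1667)
√(31752 + D(H)) = √(31752 + 55/6) = √(190567/6) = √1143402/6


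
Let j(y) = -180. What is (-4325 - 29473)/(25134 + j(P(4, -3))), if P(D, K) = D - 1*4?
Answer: -5633/4159 ≈ -1.3544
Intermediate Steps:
P(D, K) = -4 + D (P(D, K) = D - 4 = -4 + D)
(-4325 - 29473)/(25134 + j(P(4, -3))) = (-4325 - 29473)/(25134 - 180) = -33798/24954 = -33798*1/24954 = -5633/4159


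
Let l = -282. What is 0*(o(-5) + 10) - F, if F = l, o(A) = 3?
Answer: 282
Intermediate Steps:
F = -282
0*(o(-5) + 10) - F = 0*(3 + 10) - 1*(-282) = 0*13 + 282 = 0 + 282 = 282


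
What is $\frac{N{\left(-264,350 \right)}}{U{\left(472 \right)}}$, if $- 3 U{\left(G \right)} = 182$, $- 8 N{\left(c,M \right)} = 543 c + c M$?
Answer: $- \frac{88407}{182} \approx -485.75$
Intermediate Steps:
$N{\left(c,M \right)} = - \frac{543 c}{8} - \frac{M c}{8}$ ($N{\left(c,M \right)} = - \frac{543 c + c M}{8} = - \frac{543 c + M c}{8} = - \frac{543 c}{8} - \frac{M c}{8}$)
$U{\left(G \right)} = - \frac{182}{3}$ ($U{\left(G \right)} = \left(- \frac{1}{3}\right) 182 = - \frac{182}{3}$)
$\frac{N{\left(-264,350 \right)}}{U{\left(472 \right)}} = \frac{\left(- \frac{1}{8}\right) \left(-264\right) \left(543 + 350\right)}{- \frac{182}{3}} = \left(- \frac{1}{8}\right) \left(-264\right) 893 \left(- \frac{3}{182}\right) = 29469 \left(- \frac{3}{182}\right) = - \frac{88407}{182}$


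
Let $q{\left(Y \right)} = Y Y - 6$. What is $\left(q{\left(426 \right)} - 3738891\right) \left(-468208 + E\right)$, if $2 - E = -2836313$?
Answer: $-8424353572047$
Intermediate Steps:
$q{\left(Y \right)} = -6 + Y^{2}$ ($q{\left(Y \right)} = Y^{2} - 6 = -6 + Y^{2}$)
$E = 2836315$ ($E = 2 - -2836313 = 2 + 2836313 = 2836315$)
$\left(q{\left(426 \right)} - 3738891\right) \left(-468208 + E\right) = \left(\left(-6 + 426^{2}\right) - 3738891\right) \left(-468208 + 2836315\right) = \left(\left(-6 + 181476\right) - 3738891\right) 2368107 = \left(181470 - 3738891\right) 2368107 = \left(-3557421\right) 2368107 = -8424353572047$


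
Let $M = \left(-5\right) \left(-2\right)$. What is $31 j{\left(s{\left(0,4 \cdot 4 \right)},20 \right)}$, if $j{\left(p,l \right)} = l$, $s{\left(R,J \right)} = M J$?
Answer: $620$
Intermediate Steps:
$M = 10$
$s{\left(R,J \right)} = 10 J$
$31 j{\left(s{\left(0,4 \cdot 4 \right)},20 \right)} = 31 \cdot 20 = 620$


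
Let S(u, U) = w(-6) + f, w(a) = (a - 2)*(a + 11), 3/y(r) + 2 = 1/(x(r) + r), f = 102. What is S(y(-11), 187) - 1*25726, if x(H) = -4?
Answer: -25664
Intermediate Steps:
y(r) = 3/(-2 + 1/(-4 + r))
w(a) = (-2 + a)*(11 + a)
S(u, U) = 62 (S(u, U) = (-22 + (-6)² + 9*(-6)) + 102 = (-22 + 36 - 54) + 102 = -40 + 102 = 62)
S(y(-11), 187) - 1*25726 = 62 - 1*25726 = 62 - 25726 = -25664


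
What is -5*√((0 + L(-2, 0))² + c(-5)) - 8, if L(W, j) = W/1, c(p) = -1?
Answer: -8 - 5*√3 ≈ -16.660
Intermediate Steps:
L(W, j) = W (L(W, j) = W*1 = W)
-5*√((0 + L(-2, 0))² + c(-5)) - 8 = -5*√((0 - 2)² - 1) - 8 = -5*√((-2)² - 1) - 8 = -5*√(4 - 1) - 8 = -5*√3 - 8 = -8 - 5*√3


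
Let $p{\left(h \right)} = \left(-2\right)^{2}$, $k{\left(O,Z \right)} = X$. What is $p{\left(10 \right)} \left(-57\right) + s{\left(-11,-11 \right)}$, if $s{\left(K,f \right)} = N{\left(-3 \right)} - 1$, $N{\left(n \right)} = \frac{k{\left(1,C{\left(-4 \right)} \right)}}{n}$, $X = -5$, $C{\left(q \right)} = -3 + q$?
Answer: $- \frac{682}{3} \approx -227.33$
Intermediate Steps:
$k{\left(O,Z \right)} = -5$
$p{\left(h \right)} = 4$
$N{\left(n \right)} = - \frac{5}{n}$
$s{\left(K,f \right)} = \frac{2}{3}$ ($s{\left(K,f \right)} = - \frac{5}{-3} - 1 = \left(-5\right) \left(- \frac{1}{3}\right) - 1 = \frac{5}{3} - 1 = \frac{2}{3}$)
$p{\left(10 \right)} \left(-57\right) + s{\left(-11,-11 \right)} = 4 \left(-57\right) + \frac{2}{3} = -228 + \frac{2}{3} = - \frac{682}{3}$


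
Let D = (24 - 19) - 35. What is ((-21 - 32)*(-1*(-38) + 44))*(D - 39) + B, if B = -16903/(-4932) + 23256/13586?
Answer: 10046873583799/33503076 ≈ 2.9988e+5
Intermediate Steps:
D = -30 (D = 5 - 35 = -30)
B = 172171375/33503076 (B = -16903*(-1/4932) + 23256*(1/13586) = 16903/4932 + 11628/6793 = 172171375/33503076 ≈ 5.1390)
((-21 - 32)*(-1*(-38) + 44))*(D - 39) + B = ((-21 - 32)*(-1*(-38) + 44))*(-30 - 39) + 172171375/33503076 = -53*(38 + 44)*(-69) + 172171375/33503076 = -53*82*(-69) + 172171375/33503076 = -4346*(-69) + 172171375/33503076 = 299874 + 172171375/33503076 = 10046873583799/33503076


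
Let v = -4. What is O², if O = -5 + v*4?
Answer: 441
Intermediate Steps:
O = -21 (O = -5 - 4*4 = -5 - 16 = -21)
O² = (-21)² = 441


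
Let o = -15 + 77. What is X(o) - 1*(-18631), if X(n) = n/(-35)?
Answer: 652023/35 ≈ 18629.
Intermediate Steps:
o = 62
X(n) = -n/35 (X(n) = n*(-1/35) = -n/35)
X(o) - 1*(-18631) = -1/35*62 - 1*(-18631) = -62/35 + 18631 = 652023/35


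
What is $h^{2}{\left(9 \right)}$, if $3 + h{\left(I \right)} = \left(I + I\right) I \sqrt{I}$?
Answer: $233289$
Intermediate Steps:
$h{\left(I \right)} = -3 + 2 I^{\frac{5}{2}}$ ($h{\left(I \right)} = -3 + \left(I + I\right) I \sqrt{I} = -3 + 2 I I \sqrt{I} = -3 + 2 I^{2} \sqrt{I} = -3 + 2 I^{\frac{5}{2}}$)
$h^{2}{\left(9 \right)} = \left(-3 + 2 \cdot 9^{\frac{5}{2}}\right)^{2} = \left(-3 + 2 \cdot 243\right)^{2} = \left(-3 + 486\right)^{2} = 483^{2} = 233289$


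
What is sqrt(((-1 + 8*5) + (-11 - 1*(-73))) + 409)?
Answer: sqrt(510) ≈ 22.583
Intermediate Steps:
sqrt(((-1 + 8*5) + (-11 - 1*(-73))) + 409) = sqrt(((-1 + 40) + (-11 + 73)) + 409) = sqrt((39 + 62) + 409) = sqrt(101 + 409) = sqrt(510)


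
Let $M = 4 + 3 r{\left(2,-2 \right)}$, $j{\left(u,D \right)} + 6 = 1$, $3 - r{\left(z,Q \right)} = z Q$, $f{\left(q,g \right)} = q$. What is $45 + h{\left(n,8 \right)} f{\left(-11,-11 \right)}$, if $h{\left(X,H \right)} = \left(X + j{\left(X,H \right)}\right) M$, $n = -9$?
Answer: $3895$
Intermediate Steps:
$r{\left(z,Q \right)} = 3 - Q z$ ($r{\left(z,Q \right)} = 3 - z Q = 3 - Q z$)
$j{\left(u,D \right)} = -5$ ($j{\left(u,D \right)} = -6 + 1 = -5$)
$M = 25$ ($M = 4 + 3 \left(3 - \left(-2\right) 2\right) = 4 + 3 \left(3 + 4\right) = 4 + 3 \cdot 7 = 4 + 21 = 25$)
$h{\left(X,H \right)} = -125 + 25 X$ ($h{\left(X,H \right)} = \left(X - 5\right) 25 = \left(-5 + X\right) 25 = -125 + 25 X$)
$45 + h{\left(n,8 \right)} f{\left(-11,-11 \right)} = 45 + \left(-125 + 25 \left(-9\right)\right) \left(-11\right) = 45 + \left(-125 - 225\right) \left(-11\right) = 45 - -3850 = 45 + 3850 = 3895$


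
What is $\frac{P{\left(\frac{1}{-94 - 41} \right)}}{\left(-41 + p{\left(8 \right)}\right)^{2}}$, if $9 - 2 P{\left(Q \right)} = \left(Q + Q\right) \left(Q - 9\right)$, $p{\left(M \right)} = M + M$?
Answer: $\frac{161593}{22781250} \approx 0.0070932$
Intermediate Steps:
$p{\left(M \right)} = 2 M$
$P{\left(Q \right)} = \frac{9}{2} - Q \left(-9 + Q\right)$ ($P{\left(Q \right)} = \frac{9}{2} - \frac{\left(Q + Q\right) \left(Q - 9\right)}{2} = \frac{9}{2} - \frac{2 Q \left(-9 + Q\right)}{2} = \frac{9}{2} - Q \left(-9 + Q\right)$)
$\frac{P{\left(\frac{1}{-94 - 41} \right)}}{\left(-41 + p{\left(8 \right)}\right)^{2}} = \frac{\frac{9}{2} - \left(\frac{1}{-94 - 41}\right)^{2} + \frac{9}{-94 - 41}}{\left(-41 + 2 \cdot 8\right)^{2}} = \frac{\frac{9}{2} - \left(\frac{1}{-135}\right)^{2} + \frac{9}{-135}}{\left(-41 + 16\right)^{2}} = \frac{\frac{9}{2} - \left(- \frac{1}{135}\right)^{2} + 9 \left(- \frac{1}{135}\right)}{\left(-25\right)^{2}} = \frac{\frac{9}{2} - \frac{1}{18225} - \frac{1}{15}}{625} = \left(\frac{9}{2} - \frac{1}{18225} - \frac{1}{15}\right) \frac{1}{625} = \frac{161593}{36450} \cdot \frac{1}{625} = \frac{161593}{22781250}$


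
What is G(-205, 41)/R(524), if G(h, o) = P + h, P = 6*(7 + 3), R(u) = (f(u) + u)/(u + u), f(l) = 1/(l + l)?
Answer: -159254080/549153 ≈ -290.00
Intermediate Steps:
f(l) = 1/(2*l)
R(u) = (u + 1/(2*u))/(2*u) (R(u) = (1/(2*u) + u)/(u + u) = (u + 1/(2*u))/((2*u)) = (u + 1/(2*u))*(1/(2*u)) = (u + 1/(2*u))/(2*u))
P = 60 (P = 6*10 = 60)
G(h, o) = 60 + h
G(-205, 41)/R(524) = (60 - 205)/(1/2 + (1/4)/524**2) = -145/(1/2 + (1/4)*(1/274576)) = -145/(1/2 + 1/1098304) = -145/549153/1098304 = -145*1098304/549153 = -159254080/549153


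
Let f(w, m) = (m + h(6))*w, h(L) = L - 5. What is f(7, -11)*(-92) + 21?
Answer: 6461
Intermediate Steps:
h(L) = -5 + L
f(w, m) = w*(1 + m) (f(w, m) = (m + (-5 + 6))*w = (m + 1)*w = (1 + m)*w = w*(1 + m))
f(7, -11)*(-92) + 21 = (7*(1 - 11))*(-92) + 21 = (7*(-10))*(-92) + 21 = -70*(-92) + 21 = 6440 + 21 = 6461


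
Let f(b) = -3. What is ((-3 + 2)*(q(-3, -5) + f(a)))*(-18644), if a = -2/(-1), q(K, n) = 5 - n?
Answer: 130508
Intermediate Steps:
a = 2 (a = -2*(-1) = 2)
((-3 + 2)*(q(-3, -5) + f(a)))*(-18644) = ((-3 + 2)*((5 - 1*(-5)) - 3))*(-18644) = -((5 + 5) - 3)*(-18644) = -(10 - 3)*(-18644) = -1*7*(-18644) = -7*(-18644) = 130508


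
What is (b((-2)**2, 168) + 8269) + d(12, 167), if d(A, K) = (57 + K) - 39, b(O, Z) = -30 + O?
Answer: 8428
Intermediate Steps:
d(A, K) = 18 + K
(b((-2)**2, 168) + 8269) + d(12, 167) = ((-30 + (-2)**2) + 8269) + (18 + 167) = ((-30 + 4) + 8269) + 185 = (-26 + 8269) + 185 = 8243 + 185 = 8428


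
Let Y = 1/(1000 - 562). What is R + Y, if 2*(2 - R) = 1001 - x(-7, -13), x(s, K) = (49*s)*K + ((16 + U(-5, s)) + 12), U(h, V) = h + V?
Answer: 761683/438 ≈ 1739.0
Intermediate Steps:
U(h, V) = V + h
Y = 1/438 ≈ 0.0022831
x(s, K) = 23 + s + 49*K*s (x(s, K) = (49*s)*K + ((16 + (s - 5)) + 12) = 49*K*s + ((16 + (-5 + s)) + 12) = 49*K*s + ((11 + s) + 12) = 49*K*s + (23 + s) = 23 + s + 49*K*s)
R = 1739 (R = 2 - (1001 - (23 - 7 + 49*(-13)*(-7)))/2 = 2 - (1001 - (23 - 7 + 4459))/2 = 2 - (1001 - 1*4475)/2 = 2 - (1001 - 4475)/2 = 2 - 1/2*(-3474) = 2 + 1737 = 1739)
R + Y = 1739 + 1/438 = 761683/438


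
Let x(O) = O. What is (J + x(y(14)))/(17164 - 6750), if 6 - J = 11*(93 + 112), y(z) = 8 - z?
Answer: -55/254 ≈ -0.21654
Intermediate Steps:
J = -2249 (J = 6 - 11*(93 + 112) = 6 - 11*205 = 6 - 1*2255 = 6 - 2255 = -2249)
(J + x(y(14)))/(17164 - 6750) = (-2249 + (8 - 1*14))/(17164 - 6750) = (-2249 + (8 - 14))/10414 = (-2249 - 6)*(1/10414) = -2255*1/10414 = -55/254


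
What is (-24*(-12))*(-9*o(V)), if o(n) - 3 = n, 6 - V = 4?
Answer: -12960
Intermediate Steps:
V = 2 (V = 6 - 1*4 = 6 - 4 = 2)
o(n) = 3 + n
(-24*(-12))*(-9*o(V)) = (-24*(-12))*(-9*(3 + 2)) = 288*(-9*5) = 288*(-45) = -12960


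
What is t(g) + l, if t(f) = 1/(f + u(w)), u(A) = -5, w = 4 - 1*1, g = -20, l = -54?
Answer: -1351/25 ≈ -54.040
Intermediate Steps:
w = 3 (w = 4 - 1 = 3)
t(f) = 1/(-5 + f) (t(f) = 1/(f - 5) = 1/(-5 + f))
t(g) + l = 1/(-5 - 20) - 54 = 1/(-25) - 54 = -1/25 - 54 = -1351/25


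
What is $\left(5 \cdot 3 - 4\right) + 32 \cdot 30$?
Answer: $971$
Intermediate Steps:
$\left(5 \cdot 3 - 4\right) + 32 \cdot 30 = \left(15 - 4\right) + 960 = 11 + 960 = 971$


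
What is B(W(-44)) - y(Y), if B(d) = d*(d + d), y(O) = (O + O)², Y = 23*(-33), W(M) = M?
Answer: -2300452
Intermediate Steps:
Y = -759
y(O) = 4*O² (y(O) = (2*O)² = 4*O²)
B(d) = 2*d² (B(d) = d*(2*d) = 2*d²)
B(W(-44)) - y(Y) = 2*(-44)² - 4*(-759)² = 2*1936 - 4*576081 = 3872 - 1*2304324 = 3872 - 2304324 = -2300452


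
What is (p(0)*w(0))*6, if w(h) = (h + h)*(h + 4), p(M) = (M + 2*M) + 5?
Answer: 0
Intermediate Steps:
p(M) = 5 + 3*M (p(M) = 3*M + 5 = 5 + 3*M)
w(h) = 2*h*(4 + h) (w(h) = (2*h)*(4 + h) = 2*h*(4 + h))
(p(0)*w(0))*6 = ((5 + 3*0)*(2*0*(4 + 0)))*6 = ((5 + 0)*(2*0*4))*6 = (5*0)*6 = 0*6 = 0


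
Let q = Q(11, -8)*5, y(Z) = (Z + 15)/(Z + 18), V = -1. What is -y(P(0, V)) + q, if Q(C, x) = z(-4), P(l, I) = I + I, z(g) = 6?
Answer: 467/16 ≈ 29.188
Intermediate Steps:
P(l, I) = 2*I
Q(C, x) = 6
y(Z) = (15 + Z)/(18 + Z)
q = 30 (q = 6*5 = 30)
-y(P(0, V)) + q = -(15 + 2*(-1))/(18 + 2*(-1)) + 30 = -(15 - 2)/(18 - 2) + 30 = -13/16 + 30 = 467/16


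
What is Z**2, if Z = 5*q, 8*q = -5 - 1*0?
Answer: 625/64 ≈ 9.7656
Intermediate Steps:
q = -5/8 (q = (-5 - 1*0)/8 = (-5 + 0)/8 = (1/8)*(-5) = -5/8 ≈ -0.62500)
Z = -25/8 (Z = 5*(-5/8) = -25/8 ≈ -3.1250)
Z**2 = (-25/8)**2 = 625/64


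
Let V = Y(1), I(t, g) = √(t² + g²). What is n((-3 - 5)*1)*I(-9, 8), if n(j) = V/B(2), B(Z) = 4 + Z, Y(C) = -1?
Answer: -√145/6 ≈ -2.0069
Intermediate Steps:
I(t, g) = √(g² + t²)
V = -1
n(j) = -⅙ (n(j) = -1/(4 + 2) = -1/6 = -1*⅙ = -⅙)
n((-3 - 5)*1)*I(-9, 8) = -√(8² + (-9)²)/6 = -√(64 + 81)/6 = -√145/6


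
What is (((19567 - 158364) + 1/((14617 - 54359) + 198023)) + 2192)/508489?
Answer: -21621976004/80484147409 ≈ -0.26865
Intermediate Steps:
(((19567 - 158364) + 1/((14617 - 54359) + 198023)) + 2192)/508489 = ((-138797 + 1/(-39742 + 198023)) + 2192)*(1/508489) = ((-138797 + 1/158281) + 2192)*(1/508489) = (-21968927956/158281 + 2192)*(1/508489) = -21621976004/158281*1/508489 = -21621976004/80484147409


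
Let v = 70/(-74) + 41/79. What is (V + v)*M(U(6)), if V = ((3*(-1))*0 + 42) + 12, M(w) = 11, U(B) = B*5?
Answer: 1722534/2923 ≈ 589.30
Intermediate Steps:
U(B) = 5*B
v = -1248/2923 (v = 70*(-1/74) + 41*(1/79) = -35/37 + 41/79 = -1248/2923 ≈ -0.42696)
V = 54 (V = (-3*0 + 42) + 12 = (0 + 42) + 12 = 42 + 12 = 54)
(V + v)*M(U(6)) = (54 - 1248/2923)*11 = (156594/2923)*11 = 1722534/2923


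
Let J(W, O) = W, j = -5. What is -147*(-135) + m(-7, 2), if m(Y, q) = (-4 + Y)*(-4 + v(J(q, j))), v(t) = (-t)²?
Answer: 19845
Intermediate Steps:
v(t) = t²
m(Y, q) = (-4 + Y)*(-4 + q²)
-147*(-135) + m(-7, 2) = -147*(-135) + (16 - 4*(-7) - 4*2² - 7*2²) = 19845 + (16 + 28 - 4*4 - 7*4) = 19845 + (16 + 28 - 16 - 28) = 19845 + 0 = 19845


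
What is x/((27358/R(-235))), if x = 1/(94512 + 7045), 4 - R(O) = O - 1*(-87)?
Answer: 76/1389198203 ≈ 5.4708e-8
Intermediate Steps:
R(O) = -83 - O (R(O) = 4 - (O - 1*(-87)) = 4 - (O + 87) = 4 - (87 + O) = 4 + (-87 - O) = -83 - O)
x = 1/101557 ≈ 9.8467e-6
x/((27358/R(-235))) = 1/(101557*((27358/(-83 - 1*(-235))))) = 1/(101557*((27358/(-83 + 235)))) = 1/(101557*((27358/152))) = 1/(101557*((27358*(1/152)))) = 1/(101557*(13679/76)) = (1/101557)*(76/13679) = 76/1389198203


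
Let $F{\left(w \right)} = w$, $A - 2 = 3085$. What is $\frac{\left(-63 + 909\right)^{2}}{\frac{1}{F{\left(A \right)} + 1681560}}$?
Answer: $1205728812252$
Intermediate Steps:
$A = 3087$ ($A = 2 + 3085 = 3087$)
$\frac{\left(-63 + 909\right)^{2}}{\frac{1}{F{\left(A \right)} + 1681560}} = \frac{\left(-63 + 909\right)^{2}}{\frac{1}{3087 + 1681560}} = \frac{846^{2}}{\frac{1}{1684647}} = 715716 \frac{1}{\frac{1}{1684647}} = 715716 \cdot 1684647 = 1205728812252$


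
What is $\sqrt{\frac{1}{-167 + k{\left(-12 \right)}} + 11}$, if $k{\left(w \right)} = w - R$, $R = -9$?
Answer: $\frac{\sqrt{317730}}{170} \approx 3.3157$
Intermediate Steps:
$k{\left(w \right)} = 9 + w$ ($k{\left(w \right)} = w - -9 = w + 9 = 9 + w$)
$\sqrt{\frac{1}{-167 + k{\left(-12 \right)}} + 11} = \sqrt{\frac{1}{-167 + \left(9 - 12\right)} + 11} = \sqrt{\frac{1}{-167 - 3} + 11} = \sqrt{\frac{1}{-170} + 11} = \sqrt{- \frac{1}{170} + 11} = \sqrt{\frac{1869}{170}} = \frac{\sqrt{317730}}{170}$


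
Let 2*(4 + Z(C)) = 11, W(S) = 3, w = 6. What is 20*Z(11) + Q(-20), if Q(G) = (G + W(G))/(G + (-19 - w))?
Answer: 1367/45 ≈ 30.378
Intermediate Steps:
Z(C) = 3/2 (Z(C) = -4 + (½)*11 = -4 + 11/2 = 3/2)
Q(G) = (3 + G)/(-25 + G) (Q(G) = (G + 3)/(G + (-19 - 1*6)) = (3 + G)/(G + (-19 - 6)) = (3 + G)/(G - 25) = (3 + G)/(-25 + G))
20*Z(11) + Q(-20) = 20*(3/2) + (3 - 20)/(-25 - 20) = 30 - 17/(-45) = 30 - 1/45*(-17) = 30 + 17/45 = 1367/45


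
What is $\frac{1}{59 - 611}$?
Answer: $- \frac{1}{552} \approx -0.0018116$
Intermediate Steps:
$\frac{1}{59 - 611} = \frac{1}{-552} = - \frac{1}{552}$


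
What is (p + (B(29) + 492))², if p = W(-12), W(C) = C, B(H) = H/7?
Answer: 11485321/49 ≈ 2.3439e+5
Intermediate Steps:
B(H) = H/7 (B(H) = H*(⅐) = H/7)
p = -12
(p + (B(29) + 492))² = (-12 + ((⅐)*29 + 492))² = (-12 + (29/7 + 492))² = (-12 + 3473/7)² = (3389/7)² = 11485321/49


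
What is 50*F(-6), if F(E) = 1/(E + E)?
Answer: -25/6 ≈ -4.1667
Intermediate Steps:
F(E) = 1/(2*E)
50*F(-6) = 50*((½)/(-6)) = 50*((½)*(-⅙)) = 50*(-1/12) = -25/6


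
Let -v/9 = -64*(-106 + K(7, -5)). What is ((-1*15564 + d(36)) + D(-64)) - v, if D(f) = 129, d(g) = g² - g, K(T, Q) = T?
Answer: 42849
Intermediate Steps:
v = -57024 (v = -(-576)*(-106 + 7) = -(-576)*(-99) = -9*6336 = -57024)
((-1*15564 + d(36)) + D(-64)) - v = ((-1*15564 + 36*(-1 + 36)) + 129) - 1*(-57024) = ((-15564 + 36*35) + 129) + 57024 = ((-15564 + 1260) + 129) + 57024 = (-14304 + 129) + 57024 = -14175 + 57024 = 42849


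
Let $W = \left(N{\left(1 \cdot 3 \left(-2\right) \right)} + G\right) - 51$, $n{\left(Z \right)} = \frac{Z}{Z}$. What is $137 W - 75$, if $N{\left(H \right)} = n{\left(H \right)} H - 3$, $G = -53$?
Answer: $-15556$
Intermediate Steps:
$n{\left(Z \right)} = 1$
$N{\left(H \right)} = -3 + H$ ($N{\left(H \right)} = 1 H - 3 = H - 3 = -3 + H$)
$W = -113$ ($W = \left(\left(-3 + 1 \cdot 3 \left(-2\right)\right) - 53\right) - 51 = \left(\left(-3 + 3 \left(-2\right)\right) - 53\right) - 51 = \left(\left(-3 - 6\right) - 53\right) - 51 = \left(-9 - 53\right) - 51 = -62 - 51 = -113$)
$137 W - 75 = 137 \left(-113\right) - 75 = -15481 - 75 = -15556$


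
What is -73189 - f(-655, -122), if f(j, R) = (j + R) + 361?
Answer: -72773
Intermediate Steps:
f(j, R) = 361 + R + j (f(j, R) = (R + j) + 361 = 361 + R + j)
-73189 - f(-655, -122) = -73189 - (361 - 122 - 655) = -73189 - 1*(-416) = -73189 + 416 = -72773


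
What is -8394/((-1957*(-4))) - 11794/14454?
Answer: -53412577/28286478 ≈ -1.8883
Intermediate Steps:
-8394/((-1957*(-4))) - 11794/14454 = -8394/7828 - 11794*1/14454 = -8394*1/7828 - 5897/7227 = -4197/3914 - 5897/7227 = -53412577/28286478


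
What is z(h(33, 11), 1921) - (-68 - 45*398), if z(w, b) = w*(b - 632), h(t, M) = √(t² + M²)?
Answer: 17978 + 14179*√10 ≈ 62816.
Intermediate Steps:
h(t, M) = √(M² + t²)
z(w, b) = w*(-632 + b)
z(h(33, 11), 1921) - (-68 - 45*398) = √(11² + 33²)*(-632 + 1921) - (-68 - 45*398) = √(121 + 1089)*1289 - (-68 - 17910) = √1210*1289 - 1*(-17978) = (11*√10)*1289 + 17978 = 14179*√10 + 17978 = 17978 + 14179*√10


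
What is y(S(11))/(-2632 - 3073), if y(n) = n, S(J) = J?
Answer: -11/5705 ≈ -0.0019281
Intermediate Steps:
y(S(11))/(-2632 - 3073) = 11/(-2632 - 3073) = 11/(-5705) = 11*(-1/5705) = -11/5705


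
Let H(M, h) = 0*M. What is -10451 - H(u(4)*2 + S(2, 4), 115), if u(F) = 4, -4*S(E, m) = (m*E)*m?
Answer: -10451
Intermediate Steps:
S(E, m) = -E*m**2/4 (S(E, m) = -m*E*m/4 = -E*m*m/4 = -E*m**2/4)
H(M, h) = 0
-10451 - H(u(4)*2 + S(2, 4), 115) = -10451 - 1*0 = -10451 + 0 = -10451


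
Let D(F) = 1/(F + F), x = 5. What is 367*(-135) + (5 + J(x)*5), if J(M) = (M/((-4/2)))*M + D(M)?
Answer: -49602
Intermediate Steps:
D(F) = 1/(2*F)
J(M) = 1/(2*M) - M²/2 (J(M) = (M/((-4/2)))*M + 1/(2*M) = (M/((-4*½)))*M + 1/(2*M) = (M/(-2))*M + 1/(2*M) = (M*(-½))*M + 1/(2*M) = (-M/2)*M + 1/(2*M) = -M²/2 + 1/(2*M) = 1/(2*M) - M²/2)
367*(-135) + (5 + J(x)*5) = 367*(-135) + (5 + ((½)*(1 - 1*5³)/5)*5) = -49545 + (5 + ((½)*(⅕)*(1 - 1*125))*5) = -49545 + (5 + ((½)*(⅕)*(1 - 125))*5) = -49545 + (5 + ((½)*(⅕)*(-124))*5) = -49545 + (5 - 62/5*5) = -49545 + (5 - 62) = -49545 - 57 = -49602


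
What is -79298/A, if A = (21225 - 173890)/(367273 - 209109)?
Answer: 12542088872/152665 ≈ 82154.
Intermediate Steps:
A = -152665/158164 ≈ -0.96523
-79298/A = -79298/(-152665/158164) = -79298*(-158164/152665) = 12542088872/152665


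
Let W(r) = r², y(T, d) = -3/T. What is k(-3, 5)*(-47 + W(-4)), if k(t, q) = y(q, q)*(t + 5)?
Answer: 186/5 ≈ 37.200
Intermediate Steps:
k(t, q) = -3*(5 + t)/q (k(t, q) = (-3/q)*(t + 5) = (-3/q)*(5 + t) = -3*(5 + t)/q)
k(-3, 5)*(-47 + W(-4)) = (3*(-5 - 1*(-3))/5)*(-47 + (-4)²) = (3*(⅕)*(-5 + 3))*(-47 + 16) = (3*(⅕)*(-2))*(-31) = -6/5*(-31) = 186/5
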